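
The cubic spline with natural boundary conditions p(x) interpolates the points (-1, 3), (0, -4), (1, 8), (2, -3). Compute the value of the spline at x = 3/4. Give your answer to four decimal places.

Write σ_i for p''(x_i). With h_i = 1, 1, 1 and divided differences Δ_i = -7, 12, -11, the continuity of p' gives the tridiagonal system
  1·σ_0 + 4·σ_1 + 1·σ_2 = 6(Δ_1 - Δ_0) = 114
  1·σ_1 + 4·σ_2 + 1·σ_3 = 6(Δ_2 - Δ_1) = -138
Natural end conditions: σ_0 = σ_3 = 0.
Hence σ_0 = 0, σ_1 = 198/5, σ_2 = -222/5, σ_3 = 0.
On [0, 1], p(x) = -4 + 31/5·x + 99/5·x² - 14·x³.
With x = 3/4: p(3/4) = 941/160.

5.8813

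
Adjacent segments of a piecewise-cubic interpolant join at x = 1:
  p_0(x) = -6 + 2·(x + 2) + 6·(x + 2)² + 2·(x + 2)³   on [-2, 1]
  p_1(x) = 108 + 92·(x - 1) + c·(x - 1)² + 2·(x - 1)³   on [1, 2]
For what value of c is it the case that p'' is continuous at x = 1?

24

p_0''(x) = 12 + 12·(x + 2), so p_0''(1) = 48. On the right, p_1''(1) = 2c, so c = 24.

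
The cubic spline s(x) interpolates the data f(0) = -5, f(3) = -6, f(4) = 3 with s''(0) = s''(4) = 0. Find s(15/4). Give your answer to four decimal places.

With M_i denoting the second derivative at x_i, h_i = 3, 1, and Δ_i = (y_(i+1) − y_i)/h_i = -1/3, 9:
  3·M_0 + 8·M_1 + 1·M_2 = 6(Δ_1 - Δ_0) = 56
Natural end conditions: M_0 = M_2 = 0.
Hence M_0 = 0, M_1 = 7, M_2 = 0.
On [3, 4], s(x) = -6 + 20/3·(x - 3) + 7/2·(x - 3)² - 7/6·(x - 3)³.
With (x - 3) = 3/4: s(15/4) = 61/128.

0.4766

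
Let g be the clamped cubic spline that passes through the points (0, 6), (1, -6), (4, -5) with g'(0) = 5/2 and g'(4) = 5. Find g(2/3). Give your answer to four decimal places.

-0.4907

Write M_i for g''(x_i). With h_i = 1, 3 and divided differences Δ_i = -12, 1/3, the continuity of g' gives the tridiagonal system
  1·M_0 + 8·M_1 + 3·M_2 = 6(Δ_1 - Δ_0) = 74
Clamped end conditions give two more equations: 2h_0·M_0 + h_0·M_1 = 6(Δ_0 - g'(0)) = -87 and h_1·M_1 + 2h_1·M_2 = 6(g'(4) - Δ_1) = 28.
Solving: M_0 = -417/8, M_1 = 69/4, M_2 = -95/24.
On [0, 1], g(x) = 6 + 5/2·x - 417/16·x² + 185/16·x³.
With x = 2/3: g(2/3) = -53/108.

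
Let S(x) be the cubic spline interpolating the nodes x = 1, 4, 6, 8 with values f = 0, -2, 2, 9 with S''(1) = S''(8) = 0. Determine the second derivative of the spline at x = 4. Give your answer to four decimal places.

1.4474

Write M_i for S''(x_i). With h_i = 3, 2, 2 and divided differences Δ_i = -2/3, 2, 7/2, the continuity of S' gives the tridiagonal system
  3·M_0 + 10·M_1 + 2·M_2 = 6(Δ_1 - Δ_0) = 16
  2·M_1 + 8·M_2 + 2·M_3 = 6(Δ_2 - Δ_1) = 9
Natural end conditions: M_0 = M_3 = 0.
Forward elimination and back-substitution give M_0 = 0, M_1 = 55/38, M_2 = 29/38, M_3 = 0.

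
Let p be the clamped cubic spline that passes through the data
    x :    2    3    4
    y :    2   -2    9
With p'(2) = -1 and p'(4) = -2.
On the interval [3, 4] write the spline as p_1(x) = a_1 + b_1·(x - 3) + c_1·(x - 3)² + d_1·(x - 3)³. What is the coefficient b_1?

6

Let M_i = p''(x_i). Step sizes h_i = 1, 1; slopes of the chords Δ_i = (y_(i+1) - y_i)/h_i = -4, 11.
  1·M_0 + 4·M_1 + 1·M_2 = 6(Δ_1 - Δ_0) = 90
Clamped end conditions give two more equations: 2h_0·M_0 + h_0·M_1 = 6(Δ_0 - p'(2)) = -18 and h_1·M_1 + 2h_1·M_2 = 6(p'(4) - Δ_1) = -78.
Solving: M_0 = -32, M_1 = 46, M_2 = -62.
On [3, 4], with p_1(x) = a_1 + b_1·(x - 3) + c_1·(x - 3)² + d_1·(x - 3)³: c_1 = M_1/2 = 23, d_1 = (M_2 - M_1)/(6h_1) = -18, b_1 = Δ_1 - h_1(2M_1 + M_2)/6 = 6.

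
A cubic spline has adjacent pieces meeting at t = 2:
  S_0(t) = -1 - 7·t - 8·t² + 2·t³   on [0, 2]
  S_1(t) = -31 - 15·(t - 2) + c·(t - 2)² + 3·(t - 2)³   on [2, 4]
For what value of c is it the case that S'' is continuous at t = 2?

4

S_0''(t) = -16 + 12·t, so S_0''(2) = 8. On the right, S_1''(2) = 2c, so c = 4.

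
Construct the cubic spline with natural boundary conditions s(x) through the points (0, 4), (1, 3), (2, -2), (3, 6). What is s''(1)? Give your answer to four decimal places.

Write m_i for s''(x_i). With h_i = 1, 1, 1 and divided differences Δ_i = -1, -5, 8, the continuity of s' gives the tridiagonal system
  1·m_0 + 4·m_1 + 1·m_2 = 6(Δ_1 - Δ_0) = -24
  1·m_1 + 4·m_2 + 1·m_3 = 6(Δ_2 - Δ_1) = 78
Natural end conditions: m_0 = m_3 = 0.
Hence m_0 = 0, m_1 = -58/5, m_2 = 112/5, m_3 = 0.

-11.6000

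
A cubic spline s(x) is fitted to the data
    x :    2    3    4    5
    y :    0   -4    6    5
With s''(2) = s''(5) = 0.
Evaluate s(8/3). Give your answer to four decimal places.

-4.3210

Let σ_i = s''(x_i). Step sizes h_i = 1, 1, 1; slopes of the chords Δ_i = (y_(i+1) - y_i)/h_i = -4, 10, -1.
  1·σ_0 + 4·σ_1 + 1·σ_2 = 6(Δ_1 - Δ_0) = 84
  1·σ_1 + 4·σ_2 + 1·σ_3 = 6(Δ_2 - Δ_1) = -66
Natural end conditions: σ_0 = σ_3 = 0.
Forward elimination and back-substitution give σ_0 = 0, σ_1 = 134/5, σ_2 = -116/5, σ_3 = 0.
On [2, 3], s(x) = 0 - 127/15·(x - 2) + 0·(x - 2)² + 67/15·(x - 2)³.
With (x - 2) = 2/3: s(8/3) = -350/81.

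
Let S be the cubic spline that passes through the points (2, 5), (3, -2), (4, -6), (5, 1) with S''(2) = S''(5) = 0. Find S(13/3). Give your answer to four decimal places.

Let M_i = S''(x_i). Step sizes h_i = 1, 1, 1; slopes of the chords Δ_i = (y_(i+1) - y_i)/h_i = -7, -4, 7.
  1·M_0 + 4·M_1 + 1·M_2 = 6(Δ_1 - Δ_0) = 18
  1·M_1 + 4·M_2 + 1·M_3 = 6(Δ_2 - Δ_1) = 66
Natural end conditions: M_0 = M_3 = 0.
Forward elimination and back-substitution give M_0 = 0, M_1 = 2/5, M_2 = 82/5, M_3 = 0.
On [4, 5], S(x) = -6 + 23/15·(x - 4) + 41/5·(x - 4)² - 41/15·(x - 4)³.
With (x - 4) = 1/3: S(13/3) = -379/81.

-4.6790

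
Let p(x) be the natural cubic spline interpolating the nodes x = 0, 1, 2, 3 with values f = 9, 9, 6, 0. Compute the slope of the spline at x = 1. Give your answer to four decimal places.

-1.2000

With M_i denoting the second derivative at x_i, h_i = 1, 1, 1, and Δ_i = (y_(i+1) − y_i)/h_i = 0, -3, -6:
  1·M_0 + 4·M_1 + 1·M_2 = 6(Δ_1 - Δ_0) = -18
  1·M_1 + 4·M_2 + 1·M_3 = 6(Δ_2 - Δ_1) = -18
Natural end conditions: M_0 = M_3 = 0.
Solving the tridiagonal system: M_0 = 0, M_1 = -18/5, M_2 = -18/5, M_3 = 0.
On [1, 2], p'(x) = b_1 + 2c_1·(x - 1) + 3d_1·(x - 1)² with b_1 = Δ_1 - h_1(2M_1 + M_2)/6 = -6/5, c_1 = M_1/2 = -9/5, d_1 = (M_2 - M_1)/(6h_1) = 0. So p'(1) = -6/5.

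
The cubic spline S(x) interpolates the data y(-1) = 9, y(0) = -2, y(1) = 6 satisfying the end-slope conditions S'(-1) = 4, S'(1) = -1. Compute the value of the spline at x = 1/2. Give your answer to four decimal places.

Write σ_i for S''(x_i). With h_i = 1, 1 and divided differences Δ_i = -11, 8, the continuity of S' gives the tridiagonal system
  1·σ_0 + 4·σ_1 + 1·σ_2 = 6(Δ_1 - Δ_0) = 114
Clamped end conditions give two more equations: 2h_0·σ_0 + h_0·σ_1 = 6(Δ_0 - S'(-1)) = -90 and h_1·σ_1 + 2h_1·σ_2 = 6(S'(1) - Δ_1) = -54.
Solving: σ_0 = -76, σ_1 = 62, σ_2 = -58.
On [0, 1], S(x) = -2 - 3·x + 31·x² - 20·x³.
With x = 1/2: S(1/2) = 7/4.

1.7500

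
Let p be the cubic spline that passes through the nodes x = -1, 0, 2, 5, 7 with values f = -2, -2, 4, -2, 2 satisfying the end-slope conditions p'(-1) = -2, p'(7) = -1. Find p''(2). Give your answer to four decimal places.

With m_i denoting the second derivative at x_i, h_i = 1, 2, 3, 2, and Δ_i = (y_(i+1) − y_i)/h_i = 0, 3, -2, 2:
  1·m_0 + 6·m_1 + 2·m_2 = 6(Δ_1 - Δ_0) = 18
  2·m_1 + 10·m_2 + 3·m_3 = 6(Δ_2 - Δ_1) = -30
  3·m_2 + 10·m_3 + 2·m_4 = 6(Δ_3 - Δ_2) = 24
Clamped end conditions give two more equations: 2h_0·m_0 + h_0·m_1 = 6(Δ_0 - p'(-1)) = 12 and h_3·m_3 + 2h_3·m_4 = 6(p'(7) - Δ_3) = -18.
Forward elimination and back-substitution give m_0 = 356/91, m_1 = 380/91, m_2 = -499/91, m_3 = 500/91, m_4 = -1319/182.

-5.4835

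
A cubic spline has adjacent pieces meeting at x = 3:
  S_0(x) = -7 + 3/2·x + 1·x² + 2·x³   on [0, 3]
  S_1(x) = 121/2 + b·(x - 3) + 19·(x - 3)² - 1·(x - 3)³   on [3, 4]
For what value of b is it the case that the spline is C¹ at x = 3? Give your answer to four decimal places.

S_0'(x) = 3/2 + 2·x + 6·x², so S_0'(3) = 123/2. On the right, S_1'(3) = b, so b = 123/2.

61.5000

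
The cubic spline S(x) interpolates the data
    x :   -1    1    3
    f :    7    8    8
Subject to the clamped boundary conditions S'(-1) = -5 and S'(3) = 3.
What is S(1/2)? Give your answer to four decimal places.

Let M_i = S''(x_i). Step sizes h_i = 2, 2; slopes of the chords Δ_i = (y_(i+1) - y_i)/h_i = 1/2, 0.
  2·M_0 + 8·M_1 + 2·M_2 = 6(Δ_1 - Δ_0) = -3
Clamped end conditions give two more equations: 2h_0·M_0 + h_0·M_1 = 6(Δ_0 - S'(-1)) = 33 and h_1·M_1 + 2h_1·M_2 = 6(S'(3) - Δ_1) = 18.
Forward elimination and back-substitution give M_0 = 85/8, M_1 = -19/4, M_2 = 55/8.
On [-1, 1], S(x) = 7 - 5·(x + 1) + 85/16·(x + 1)² - 41/32·(x + 1)³.
With (x + 1) = 3/2: S(1/2) = 1825/256.

7.1289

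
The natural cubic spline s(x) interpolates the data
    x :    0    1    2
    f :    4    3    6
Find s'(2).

With m_i denoting the second derivative at x_i, h_i = 1, 1, and Δ_i = (y_(i+1) − y_i)/h_i = -1, 3:
  1·m_0 + 4·m_1 + 1·m_2 = 6(Δ_1 - Δ_0) = 24
Natural end conditions: m_0 = m_2 = 0.
Hence m_0 = 0, m_1 = 6, m_2 = 0.
On [1, 2], s'(x) = b_1 + 2c_1·(x - 1) + 3d_1·(x - 1)² with b_1 = Δ_1 - h_1(2m_1 + m_2)/6 = 1, c_1 = m_1/2 = 3, d_1 = (m_2 - m_1)/(6h_1) = -1. So s'(2) = 4.

4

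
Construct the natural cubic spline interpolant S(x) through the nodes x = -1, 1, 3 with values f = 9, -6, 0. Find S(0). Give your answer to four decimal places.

With m_i denoting the second derivative at x_i, h_i = 2, 2, and Δ_i = (y_(i+1) − y_i)/h_i = -15/2, 3:
  2·m_0 + 8·m_1 + 2·m_2 = 6(Δ_1 - Δ_0) = 63
Natural end conditions: m_0 = m_2 = 0.
Solving: m_0 = 0, m_1 = 63/8, m_2 = 0.
On [-1, 1], S(x) = 9 - 81/8·(x + 1) + 0·(x + 1)² + 21/32·(x + 1)³.
With (x + 1) = 1: S(0) = -15/32.

-0.4688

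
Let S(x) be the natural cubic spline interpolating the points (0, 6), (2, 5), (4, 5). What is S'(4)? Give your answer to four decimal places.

Write σ_i for S''(x_i). With h_i = 2, 2 and divided differences Δ_i = -1/2, 0, the continuity of S' gives the tridiagonal system
  2·σ_0 + 8·σ_1 + 2·σ_2 = 6(Δ_1 - Δ_0) = 3
Natural end conditions: σ_0 = σ_2 = 0.
Solving the tridiagonal system: σ_0 = 0, σ_1 = 3/8, σ_2 = 0.
On [2, 4], S'(x) = b_1 + 2c_1·(x - 2) + 3d_1·(x - 2)² with b_1 = Δ_1 - h_1(2σ_1 + σ_2)/6 = -1/4, c_1 = σ_1/2 = 3/16, d_1 = (σ_2 - σ_1)/(6h_1) = -1/32. So S'(4) = 1/8.

0.1250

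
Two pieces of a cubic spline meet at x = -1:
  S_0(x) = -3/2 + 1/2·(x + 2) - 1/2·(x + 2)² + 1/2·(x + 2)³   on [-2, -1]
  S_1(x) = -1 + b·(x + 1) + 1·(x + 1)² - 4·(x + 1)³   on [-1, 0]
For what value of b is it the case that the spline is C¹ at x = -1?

1

S_0'(x) = 1/2 - 1·(x + 2) + 3/2·(x + 2)², so S_0'(-1) = 1. On the right, S_1'(-1) = b, so b = 1.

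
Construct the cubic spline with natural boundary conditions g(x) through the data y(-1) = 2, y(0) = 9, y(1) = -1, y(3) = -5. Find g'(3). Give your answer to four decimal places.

2.2609

With M_i denoting the second derivative at x_i, h_i = 1, 1, 2, and Δ_i = (y_(i+1) − y_i)/h_i = 7, -10, -2:
  1·M_0 + 4·M_1 + 1·M_2 = 6(Δ_1 - Δ_0) = -102
  1·M_1 + 6·M_2 + 2·M_3 = 6(Δ_2 - Δ_1) = 48
Natural end conditions: M_0 = M_3 = 0.
Hence M_0 = 0, M_1 = -660/23, M_2 = 294/23, M_3 = 0.
On [1, 3], g'(x) = b_2 + 2c_2·(x - 1) + 3d_2·(x - 1)² with b_2 = Δ_2 - h_2(2M_2 + M_3)/6 = -242/23, c_2 = M_2/2 = 147/23, d_2 = (M_3 - M_2)/(6h_2) = -49/46. So g'(3) = 52/23.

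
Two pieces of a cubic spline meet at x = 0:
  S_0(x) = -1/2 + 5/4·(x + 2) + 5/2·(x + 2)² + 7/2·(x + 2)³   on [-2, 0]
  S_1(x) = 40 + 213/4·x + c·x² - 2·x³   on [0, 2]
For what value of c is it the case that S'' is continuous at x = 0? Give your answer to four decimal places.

S_0''(x) = 5 + 21·(x + 2), so S_0''(0) = 47. On the right, S_1''(0) = 2c, so c = 47/2.

23.5000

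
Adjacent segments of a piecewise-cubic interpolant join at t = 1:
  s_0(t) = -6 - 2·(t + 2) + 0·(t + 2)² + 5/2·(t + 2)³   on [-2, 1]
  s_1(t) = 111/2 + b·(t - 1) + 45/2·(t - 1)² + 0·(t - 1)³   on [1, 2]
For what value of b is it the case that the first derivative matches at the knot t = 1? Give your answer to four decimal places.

s_0'(t) = -2 + 0·(t + 2) + 15/2·(t + 2)², so s_0'(1) = 131/2. On the right, s_1'(1) = b, so b = 131/2.

65.5000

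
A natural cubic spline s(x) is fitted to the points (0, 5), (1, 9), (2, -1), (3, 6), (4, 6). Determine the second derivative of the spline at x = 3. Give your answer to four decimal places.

Let M_i = s''(x_i). Step sizes h_i = 1, 1, 1, 1; slopes of the chords Δ_i = (y_(i+1) - y_i)/h_i = 4, -10, 7, 0.
  1·M_0 + 4·M_1 + 1·M_2 = 6(Δ_1 - Δ_0) = -84
  1·M_1 + 4·M_2 + 1·M_3 = 6(Δ_2 - Δ_1) = 102
  1·M_2 + 4·M_3 + 1·M_4 = 6(Δ_3 - Δ_2) = -42
Natural end conditions: M_0 = M_4 = 0.
Solving: M_0 = 0, M_1 = -855/28, M_2 = 267/7, M_3 = -561/28, M_4 = 0.

-20.0357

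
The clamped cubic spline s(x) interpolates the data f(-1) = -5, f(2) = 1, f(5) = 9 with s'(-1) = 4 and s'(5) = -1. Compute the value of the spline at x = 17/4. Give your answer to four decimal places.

Let M_i = s''(x_i). Step sizes h_i = 3, 3; slopes of the chords Δ_i = (y_(i+1) - y_i)/h_i = 2, 8/3.
  3·M_0 + 12·M_1 + 3·M_2 = 6(Δ_1 - Δ_0) = 4
Clamped end conditions give two more equations: 2h_0·M_0 + h_0·M_1 = 6(Δ_0 - s'(-1)) = -12 and h_1·M_1 + 2h_1·M_2 = 6(s'(5) - Δ_1) = -22.
Hence M_0 = -19/6, M_1 = 7/3, M_2 = -29/6.
On [2, 5], s(x) = 1 + 11/4·(x - 2) + 7/6·(x - 2)² - 43/108·(x - 2)³.
With (x - 2) = 9/4: s(17/4) = 2191/256.

8.5586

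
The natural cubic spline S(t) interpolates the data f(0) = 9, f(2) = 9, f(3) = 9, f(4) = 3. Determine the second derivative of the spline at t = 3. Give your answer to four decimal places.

-9.3913

With m_i denoting the second derivative at x_i, h_i = 2, 1, 1, and Δ_i = (y_(i+1) − y_i)/h_i = 0, 0, -6:
  2·m_0 + 6·m_1 + 1·m_2 = 6(Δ_1 - Δ_0) = 0
  1·m_1 + 4·m_2 + 1·m_3 = 6(Δ_2 - Δ_1) = -36
Natural end conditions: m_0 = m_3 = 0.
Solving: m_0 = 0, m_1 = 36/23, m_2 = -216/23, m_3 = 0.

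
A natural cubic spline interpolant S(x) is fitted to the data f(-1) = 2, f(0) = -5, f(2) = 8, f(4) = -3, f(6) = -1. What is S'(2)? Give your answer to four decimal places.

Put m_i = S'' at the i-th knot. Here h = (1, 2, 2, 2) and Δ = (-7, 13/2, -11/2, 1), so the interior equations h_(i-1)·m_(i-1) + 2(h_(i-1)+h_i)·m_i + h_i·m_(i+1) = 6(Δ_i − Δ_(i-1)) read
  1·m_0 + 6·m_1 + 2·m_2 = 6(Δ_1 - Δ_0) = 81
  2·m_1 + 8·m_2 + 2·m_3 = 6(Δ_2 - Δ_1) = -72
  2·m_2 + 8·m_3 + 2·m_4 = 6(Δ_3 - Δ_2) = 39
Natural end conditions: m_0 = m_4 = 0.
Solving the tridiagonal system: m_0 = 0, m_1 = 771/41, m_2 = -1305/82, m_3 = 363/41, m_4 = 0.
On [2, 4], S'(x) = b_2 + 2c_2·(x - 2) + 3d_2·(x - 2)² with b_2 = Δ_2 - h_2(2m_2 + m_3)/6 = 177/82, c_2 = m_2/2 = -1305/164, d_2 = (m_3 - m_2)/(6h_2) = 677/328. So S'(2) = 177/82.

2.1585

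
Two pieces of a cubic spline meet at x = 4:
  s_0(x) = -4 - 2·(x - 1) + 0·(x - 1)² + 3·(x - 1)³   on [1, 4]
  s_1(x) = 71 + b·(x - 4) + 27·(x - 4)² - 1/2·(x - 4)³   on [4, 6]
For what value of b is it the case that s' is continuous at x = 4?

s_0'(x) = -2 + 0·(x - 1) + 9·(x - 1)², so s_0'(4) = 79. On the right, s_1'(4) = b, so b = 79.

79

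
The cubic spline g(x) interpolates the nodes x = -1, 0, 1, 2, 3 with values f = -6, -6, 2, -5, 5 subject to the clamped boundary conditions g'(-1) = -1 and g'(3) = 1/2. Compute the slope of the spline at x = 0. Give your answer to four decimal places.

Put σ_i = g'' at the i-th knot. Here h = (1, 1, 1, 1) and Δ = (0, 8, -7, 10), so the interior equations h_(i-1)·σ_(i-1) + 2(h_(i-1)+h_i)·σ_i + h_i·σ_(i+1) = 6(Δ_i − Δ_(i-1)) read
  1·σ_0 + 4·σ_1 + 1·σ_2 = 6(Δ_1 - Δ_0) = 48
  1·σ_1 + 4·σ_2 + 1·σ_3 = 6(Δ_2 - Δ_1) = -90
  1·σ_2 + 4·σ_3 + 1·σ_4 = 6(Δ_3 - Δ_2) = 102
Clamped end conditions give two more equations: 2h_0·σ_0 + h_0·σ_1 = 6(Δ_0 - g'(-1)) = 6 and h_3·σ_3 + 2h_3·σ_4 = 6(g'(3) - Δ_3) = -57.
Forward elimination and back-substitution give σ_0 = -519/56, σ_1 = 687/28, σ_2 = -327/8, σ_3 = 1371/28, σ_4 = -2967/56.
On [0, 1], g'(x) = b_1 + 2c_1·x + 3d_1·x² with b_1 = Δ_1 - h_1(2σ_1 + σ_2)/6 = 743/112, c_1 = σ_1/2 = 687/56, d_1 = (σ_2 - σ_1)/(6h_1) = -1221/112. So g'(0) = 743/112.

6.6339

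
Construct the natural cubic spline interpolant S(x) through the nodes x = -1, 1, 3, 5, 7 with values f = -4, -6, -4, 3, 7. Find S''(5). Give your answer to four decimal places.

With m_i denoting the second derivative at x_i, h_i = 2, 2, 2, 2, and Δ_i = (y_(i+1) − y_i)/h_i = -1, 1, 7/2, 2:
  2·m_0 + 8·m_1 + 2·m_2 = 6(Δ_1 - Δ_0) = 12
  2·m_1 + 8·m_2 + 2·m_3 = 6(Δ_2 - Δ_1) = 15
  2·m_2 + 8·m_3 + 2·m_4 = 6(Δ_3 - Δ_2) = -9
Natural end conditions: m_0 = m_4 = 0.
Hence m_0 = 0, m_1 = 111/112, m_2 = 57/28, m_3 = -183/112, m_4 = 0.

-1.6339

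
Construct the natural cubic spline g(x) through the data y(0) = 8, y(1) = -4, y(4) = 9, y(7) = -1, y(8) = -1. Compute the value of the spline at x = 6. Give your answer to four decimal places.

With M_i denoting the second derivative at x_i, h_i = 1, 3, 3, 1, and Δ_i = (y_(i+1) − y_i)/h_i = -12, 13/3, -10/3, 0:
  1·M_0 + 8·M_1 + 3·M_2 = 6(Δ_1 - Δ_0) = 98
  3·M_1 + 12·M_2 + 3·M_3 = 6(Δ_2 - Δ_1) = -46
  3·M_2 + 8·M_3 + 1·M_4 = 6(Δ_3 - Δ_2) = 20
Natural end conditions: M_0 = M_4 = 0.
Solving: M_0 = 0, M_1 = 1635/104, M_2 = -361/39, M_3 = 621/104, M_4 = 0.
On [4, 7], g(x) = 9 + 47/16·(x - 4) - 361/78·(x - 4)² + 4751/5616·(x - 4)³.
With (x - 4) = 2: g(6) = 8789/2808.

3.1300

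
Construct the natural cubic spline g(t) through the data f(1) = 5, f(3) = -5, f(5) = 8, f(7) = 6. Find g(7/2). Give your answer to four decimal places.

-2.7938

Put m_i = g'' at the i-th knot. Here h = (2, 2, 2) and Δ = (-5, 13/2, -1), so the interior equations h_(i-1)·m_(i-1) + 2(h_(i-1)+h_i)·m_i + h_i·m_(i+1) = 6(Δ_i − Δ_(i-1)) read
  2·m_0 + 8·m_1 + 2·m_2 = 6(Δ_1 - Δ_0) = 69
  2·m_1 + 8·m_2 + 2·m_3 = 6(Δ_2 - Δ_1) = -45
Natural end conditions: m_0 = m_3 = 0.
Solving the tridiagonal system: m_0 = 0, m_1 = 107/10, m_2 = -83/10, m_3 = 0.
On [3, 5], g(t) = -5 + 32/15·(t - 3) + 107/20·(t - 3)² - 19/12·(t - 3)³.
With (t - 3) = 1/2: g(7/2) = -447/160.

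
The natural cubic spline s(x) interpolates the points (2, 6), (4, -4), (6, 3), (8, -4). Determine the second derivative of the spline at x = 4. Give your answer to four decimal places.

8.2000

With M_i denoting the second derivative at x_i, h_i = 2, 2, 2, and Δ_i = (y_(i+1) − y_i)/h_i = -5, 7/2, -7/2:
  2·M_0 + 8·M_1 + 2·M_2 = 6(Δ_1 - Δ_0) = 51
  2·M_1 + 8·M_2 + 2·M_3 = 6(Δ_2 - Δ_1) = -42
Natural end conditions: M_0 = M_3 = 0.
Forward elimination and back-substitution give M_0 = 0, M_1 = 41/5, M_2 = -73/10, M_3 = 0.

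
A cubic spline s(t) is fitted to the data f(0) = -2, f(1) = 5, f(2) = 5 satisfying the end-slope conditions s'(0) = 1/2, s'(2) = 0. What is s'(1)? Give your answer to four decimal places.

Put M_i = s'' at the i-th knot. Here h = (1, 1) and Δ = (7, 0), so the interior equations h_(i-1)·M_(i-1) + 2(h_(i-1)+h_i)·M_i + h_i·M_(i+1) = 6(Δ_i − Δ_(i-1)) read
  1·M_0 + 4·M_1 + 1·M_2 = 6(Δ_1 - Δ_0) = -42
Clamped end conditions give two more equations: 2h_0·M_0 + h_0·M_1 = 6(Δ_0 - s'(0)) = 39 and h_1·M_1 + 2h_1·M_2 = 6(s'(2) - Δ_1) = 0.
Hence M_0 = 119/4, M_1 = -41/2, M_2 = 41/4.
On [1, 2], s'(t) = b_1 + 2c_1·(t - 1) + 3d_1·(t - 1)² with b_1 = Δ_1 - h_1(2M_1 + M_2)/6 = 41/8, c_1 = M_1/2 = -41/4, d_1 = (M_2 - M_1)/(6h_1) = 41/8. So s'(1) = 41/8.

5.1250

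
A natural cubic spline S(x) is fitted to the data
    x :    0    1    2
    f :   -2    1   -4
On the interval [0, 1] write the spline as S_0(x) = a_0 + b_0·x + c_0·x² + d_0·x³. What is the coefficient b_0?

With m_i denoting the second derivative at x_i, h_i = 1, 1, and Δ_i = (y_(i+1) − y_i)/h_i = 3, -5:
  1·m_0 + 4·m_1 + 1·m_2 = 6(Δ_1 - Δ_0) = -48
Natural end conditions: m_0 = m_2 = 0.
Solving: m_0 = 0, m_1 = -12, m_2 = 0.
On [0, 1], with S_0(x) = a_0 + b_0·x + c_0·x² + d_0·x³: c_0 = m_0/2 = 0, d_0 = (m_1 - m_0)/(6h_0) = -2, b_0 = Δ_0 - h_0(2m_0 + m_1)/6 = 5.

5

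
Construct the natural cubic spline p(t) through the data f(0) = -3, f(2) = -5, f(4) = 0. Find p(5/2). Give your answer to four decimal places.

-4.3242

Let σ_i = p''(x_i). Step sizes h_i = 2, 2; slopes of the chords Δ_i = (y_(i+1) - y_i)/h_i = -1, 5/2.
  2·σ_0 + 8·σ_1 + 2·σ_2 = 6(Δ_1 - Δ_0) = 21
Natural end conditions: σ_0 = σ_2 = 0.
Forward elimination and back-substitution give σ_0 = 0, σ_1 = 21/8, σ_2 = 0.
On [2, 4], p(t) = -5 + 3/4·(t - 2) + 21/16·(t - 2)² - 7/32·(t - 2)³.
With (t - 2) = 1/2: p(5/2) = -1107/256.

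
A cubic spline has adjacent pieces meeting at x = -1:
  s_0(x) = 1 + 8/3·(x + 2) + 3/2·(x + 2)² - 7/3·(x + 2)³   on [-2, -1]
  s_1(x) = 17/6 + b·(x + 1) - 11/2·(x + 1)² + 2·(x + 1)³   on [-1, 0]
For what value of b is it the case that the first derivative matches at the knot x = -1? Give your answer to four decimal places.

-1.3333

s_0'(x) = 8/3 + 3·(x + 2) - 7·(x + 2)², so s_0'(-1) = -4/3. On the right, s_1'(-1) = b, so b = -4/3.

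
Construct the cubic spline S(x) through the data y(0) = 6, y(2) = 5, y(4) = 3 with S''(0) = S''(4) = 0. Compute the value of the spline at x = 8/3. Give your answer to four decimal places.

Put m_i = S'' at the i-th knot. Here h = (2, 2) and Δ = (-1/2, -1), so the interior equations h_(i-1)·m_(i-1) + 2(h_(i-1)+h_i)·m_i + h_i·m_(i+1) = 6(Δ_i − Δ_(i-1)) read
  2·m_0 + 8·m_1 + 2·m_2 = 6(Δ_1 - Δ_0) = -3
Natural end conditions: m_0 = m_2 = 0.
Solving the tridiagonal system: m_0 = 0, m_1 = -3/8, m_2 = 0.
On [2, 4], S(x) = 5 - 3/4·(x - 2) - 3/16·(x - 2)² + 1/32·(x - 2)³.
With (x - 2) = 2/3: S(8/3) = 239/54.

4.4259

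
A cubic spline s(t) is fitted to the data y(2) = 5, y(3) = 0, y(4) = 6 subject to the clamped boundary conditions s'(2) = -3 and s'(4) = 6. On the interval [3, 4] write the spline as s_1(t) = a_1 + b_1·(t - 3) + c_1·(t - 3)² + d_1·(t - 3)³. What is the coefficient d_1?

Write M_i for s''(x_i). With h_i = 1, 1 and divided differences Δ_i = -5, 6, the continuity of s' gives the tridiagonal system
  1·M_0 + 4·M_1 + 1·M_2 = 6(Δ_1 - Δ_0) = 66
Clamped end conditions give two more equations: 2h_0·M_0 + h_0·M_1 = 6(Δ_0 - s'(2)) = -12 and h_1·M_1 + 2h_1·M_2 = 6(s'(4) - Δ_1) = 0.
Solving: M_0 = -18, M_1 = 24, M_2 = -12.
On [3, 4], with s_1(t) = a_1 + b_1·(t - 3) + c_1·(t - 3)² + d_1·(t - 3)³: c_1 = M_1/2 = 12, d_1 = (M_2 - M_1)/(6h_1) = -6, b_1 = Δ_1 - h_1(2M_1 + M_2)/6 = 0.

-6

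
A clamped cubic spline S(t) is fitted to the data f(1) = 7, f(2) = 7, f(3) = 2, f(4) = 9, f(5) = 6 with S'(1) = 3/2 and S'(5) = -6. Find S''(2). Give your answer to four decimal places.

-15.1071

With σ_i denoting the second derivative at x_i, h_i = 1, 1, 1, 1, and Δ_i = (y_(i+1) − y_i)/h_i = 0, -5, 7, -3:
  1·σ_0 + 4·σ_1 + 1·σ_2 = 6(Δ_1 - Δ_0) = -30
  1·σ_1 + 4·σ_2 + 1·σ_3 = 6(Δ_2 - Δ_1) = 72
  1·σ_2 + 4·σ_3 + 1·σ_4 = 6(Δ_3 - Δ_2) = -60
Clamped end conditions give two more equations: 2h_0·σ_0 + h_0·σ_1 = 6(Δ_0 - S'(1)) = -9 and h_3·σ_3 + 2h_3·σ_4 = 6(S'(5) - Δ_3) = -18.
Hence σ_0 = 171/56, σ_1 = -423/28, σ_2 = 219/8, σ_3 = -627/28, σ_4 = 123/56.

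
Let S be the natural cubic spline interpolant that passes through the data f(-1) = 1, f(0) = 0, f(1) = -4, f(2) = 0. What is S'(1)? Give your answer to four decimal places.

Let σ_i = S''(x_i). Step sizes h_i = 1, 1, 1; slopes of the chords Δ_i = (y_(i+1) - y_i)/h_i = -1, -4, 4.
  1·σ_0 + 4·σ_1 + 1·σ_2 = 6(Δ_1 - Δ_0) = -18
  1·σ_1 + 4·σ_2 + 1·σ_3 = 6(Δ_2 - Δ_1) = 48
Natural end conditions: σ_0 = σ_3 = 0.
Hence σ_0 = 0, σ_1 = -8, σ_2 = 14, σ_3 = 0.
On [1, 2], S'(x) = b_2 + 2c_2·(x - 1) + 3d_2·(x - 1)² with b_2 = Δ_2 - h_2(2σ_2 + σ_3)/6 = -2/3, c_2 = σ_2/2 = 7, d_2 = (σ_3 - σ_2)/(6h_2) = -7/3. So S'(1) = -2/3.

-0.6667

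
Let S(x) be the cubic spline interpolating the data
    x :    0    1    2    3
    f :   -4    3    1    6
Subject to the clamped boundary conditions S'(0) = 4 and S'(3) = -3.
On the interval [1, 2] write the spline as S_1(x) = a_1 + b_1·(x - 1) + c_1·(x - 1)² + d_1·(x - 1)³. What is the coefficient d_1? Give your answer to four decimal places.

Let M_i = S''(x_i). Step sizes h_i = 1, 1, 1; slopes of the chords Δ_i = (y_(i+1) - y_i)/h_i = 7, -2, 5.
  1·M_0 + 4·M_1 + 1·M_2 = 6(Δ_1 - Δ_0) = -54
  1·M_1 + 4·M_2 + 1·M_3 = 6(Δ_2 - Δ_1) = 42
Clamped end conditions give two more equations: 2h_0·M_0 + h_0·M_1 = 6(Δ_0 - S'(0)) = 18 and h_2·M_2 + 2h_2·M_3 = 6(S'(3) - Δ_2) = -48.
Hence M_0 = 326/15, M_1 = -382/15, M_2 = 392/15, M_3 = -556/15.
On [1, 2], with S_1(x) = a_1 + b_1·(x - 1) + c_1·(x - 1)² + d_1·(x - 1)³: c_1 = M_1/2 = -191/15, d_1 = (M_2 - M_1)/(6h_1) = 43/5, b_1 = Δ_1 - h_1(2M_1 + M_2)/6 = 32/15.

8.6000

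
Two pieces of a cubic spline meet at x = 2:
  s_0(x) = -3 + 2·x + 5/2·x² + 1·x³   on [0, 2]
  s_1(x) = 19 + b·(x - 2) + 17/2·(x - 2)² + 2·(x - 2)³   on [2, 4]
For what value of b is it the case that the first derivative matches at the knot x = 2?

s_0'(x) = 2 + 5·x + 3·x², so s_0'(2) = 24. On the right, s_1'(2) = b, so b = 24.

24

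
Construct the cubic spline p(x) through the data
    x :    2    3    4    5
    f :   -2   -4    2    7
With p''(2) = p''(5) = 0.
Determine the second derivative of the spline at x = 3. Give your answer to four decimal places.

13.2000

Put M_i = p'' at the i-th knot. Here h = (1, 1, 1) and Δ = (-2, 6, 5), so the interior equations h_(i-1)·M_(i-1) + 2(h_(i-1)+h_i)·M_i + h_i·M_(i+1) = 6(Δ_i − Δ_(i-1)) read
  1·M_0 + 4·M_1 + 1·M_2 = 6(Δ_1 - Δ_0) = 48
  1·M_1 + 4·M_2 + 1·M_3 = 6(Δ_2 - Δ_1) = -6
Natural end conditions: M_0 = M_3 = 0.
Hence M_0 = 0, M_1 = 66/5, M_2 = -24/5, M_3 = 0.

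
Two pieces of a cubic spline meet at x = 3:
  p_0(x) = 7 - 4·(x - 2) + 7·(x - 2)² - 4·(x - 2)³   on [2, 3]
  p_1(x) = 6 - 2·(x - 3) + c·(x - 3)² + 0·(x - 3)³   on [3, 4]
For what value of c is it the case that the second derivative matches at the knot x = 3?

p_0''(x) = 14 - 24·(x - 2), so p_0''(3) = -10. On the right, p_1''(3) = 2c, so c = -5.

-5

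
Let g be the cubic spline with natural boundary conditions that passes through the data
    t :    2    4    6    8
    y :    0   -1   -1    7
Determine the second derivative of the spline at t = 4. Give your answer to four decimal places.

With M_i denoting the second derivative at x_i, h_i = 2, 2, 2, and Δ_i = (y_(i+1) − y_i)/h_i = -1/2, 0, 4:
  2·M_0 + 8·M_1 + 2·M_2 = 6(Δ_1 - Δ_0) = 3
  2·M_1 + 8·M_2 + 2·M_3 = 6(Δ_2 - Δ_1) = 24
Natural end conditions: M_0 = M_3 = 0.
Hence M_0 = 0, M_1 = -2/5, M_2 = 31/10, M_3 = 0.

-0.4000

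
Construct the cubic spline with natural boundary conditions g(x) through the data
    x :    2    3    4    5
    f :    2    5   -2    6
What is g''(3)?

-22

With M_i denoting the second derivative at x_i, h_i = 1, 1, 1, and Δ_i = (y_(i+1) − y_i)/h_i = 3, -7, 8:
  1·M_0 + 4·M_1 + 1·M_2 = 6(Δ_1 - Δ_0) = -60
  1·M_1 + 4·M_2 + 1·M_3 = 6(Δ_2 - Δ_1) = 90
Natural end conditions: M_0 = M_3 = 0.
Hence M_0 = 0, M_1 = -22, M_2 = 28, M_3 = 0.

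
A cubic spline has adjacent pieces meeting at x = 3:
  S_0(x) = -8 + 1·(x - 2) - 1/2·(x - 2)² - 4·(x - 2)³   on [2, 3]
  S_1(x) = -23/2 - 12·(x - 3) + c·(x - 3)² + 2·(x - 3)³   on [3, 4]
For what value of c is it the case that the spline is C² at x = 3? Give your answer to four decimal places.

S_0''(x) = -1 - 24·(x - 2), so S_0''(3) = -25. On the right, S_1''(3) = 2c, so c = -25/2.

-12.5000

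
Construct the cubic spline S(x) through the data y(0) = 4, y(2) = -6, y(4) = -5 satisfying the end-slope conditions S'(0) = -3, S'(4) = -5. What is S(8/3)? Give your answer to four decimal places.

-5.4074

Let σ_i = S''(x_i). Step sizes h_i = 2, 2; slopes of the chords Δ_i = (y_(i+1) - y_i)/h_i = -5, 1/2.
  2·σ_0 + 8·σ_1 + 2·σ_2 = 6(Δ_1 - Δ_0) = 33
Clamped end conditions give two more equations: 2h_0·σ_0 + h_0·σ_1 = 6(Δ_0 - S'(0)) = -12 and h_1·σ_1 + 2h_1·σ_2 = 6(S'(4) - Δ_1) = -33.
Solving: σ_0 = -61/8, σ_1 = 37/4, σ_2 = -103/8.
On [2, 4], S(x) = -6 - 11/8·(x - 2) + 37/8·(x - 2)² - 59/32·(x - 2)³.
With (x - 2) = 2/3: S(8/3) = -146/27.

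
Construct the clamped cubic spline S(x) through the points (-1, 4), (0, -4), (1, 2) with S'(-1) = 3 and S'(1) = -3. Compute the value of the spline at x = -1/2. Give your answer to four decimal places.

0.5625

Let M_i = S''(x_i). Step sizes h_i = 1, 1; slopes of the chords Δ_i = (y_(i+1) - y_i)/h_i = -8, 6.
  1·M_0 + 4·M_1 + 1·M_2 = 6(Δ_1 - Δ_0) = 84
Clamped end conditions give two more equations: 2h_0·M_0 + h_0·M_1 = 6(Δ_0 - S'(-1)) = -66 and h_1·M_1 + 2h_1·M_2 = 6(S'(1) - Δ_1) = -54.
Forward elimination and back-substitution give M_0 = -57, M_1 = 48, M_2 = -51.
On [-1, 0], S(x) = 4 + 3·(x + 1) - 57/2·(x + 1)² + 35/2·(x + 1)³.
With (x + 1) = 1/2: S(-1/2) = 9/16.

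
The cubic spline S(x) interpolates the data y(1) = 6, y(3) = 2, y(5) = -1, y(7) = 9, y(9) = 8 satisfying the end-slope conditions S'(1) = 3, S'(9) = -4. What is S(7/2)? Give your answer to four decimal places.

0.1367

Write M_i for S''(x_i). With h_i = 2, 2, 2, 2 and divided differences Δ_i = -2, -3/2, 5, -1/2, the continuity of S' gives the tridiagonal system
  2·M_0 + 8·M_1 + 2·M_2 = 6(Δ_1 - Δ_0) = 3
  2·M_1 + 8·M_2 + 2·M_3 = 6(Δ_2 - Δ_1) = 39
  2·M_2 + 8·M_3 + 2·M_4 = 6(Δ_3 - Δ_2) = -33
Clamped end conditions give two more equations: 2h_0·M_0 + h_0·M_1 = 6(Δ_0 - S'(1)) = -30 and h_3·M_3 + 2h_3·M_4 = 6(S'(9) - Δ_3) = -21.
Solving the tridiagonal system: M_0 = -445/56, M_1 = 25/28, M_2 = 47/8, M_3 = -137/28, M_4 = -157/56.
On [3, 5], S(x) = 2 - 227/56·(x - 3) + 25/56·(x - 3)² + 93/224·(x - 3)³.
With (x - 3) = 1/2: S(7/2) = 35/256.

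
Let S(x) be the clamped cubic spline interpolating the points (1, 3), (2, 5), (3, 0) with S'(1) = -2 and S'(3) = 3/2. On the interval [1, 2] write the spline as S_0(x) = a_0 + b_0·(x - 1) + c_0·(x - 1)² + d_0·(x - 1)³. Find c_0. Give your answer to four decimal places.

12.1250

Write M_i for S''(x_i). With h_i = 1, 1 and divided differences Δ_i = 2, -5, the continuity of S' gives the tridiagonal system
  1·M_0 + 4·M_1 + 1·M_2 = 6(Δ_1 - Δ_0) = -42
Clamped end conditions give two more equations: 2h_0·M_0 + h_0·M_1 = 6(Δ_0 - S'(1)) = 24 and h_1·M_1 + 2h_1·M_2 = 6(S'(3) - Δ_1) = 39.
Solving the tridiagonal system: M_0 = 97/4, M_1 = -49/2, M_2 = 127/4.
On [1, 2], with S_0(x) = a_0 + b_0·(x - 1) + c_0·(x - 1)² + d_0·(x - 1)³: c_0 = M_0/2 = 97/8, d_0 = (M_1 - M_0)/(6h_0) = -65/8, b_0 = Δ_0 - h_0(2M_0 + M_1)/6 = -2.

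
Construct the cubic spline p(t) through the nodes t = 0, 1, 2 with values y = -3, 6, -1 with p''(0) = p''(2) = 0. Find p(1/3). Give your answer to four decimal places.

1.1852

With σ_i denoting the second derivative at x_i, h_i = 1, 1, and Δ_i = (y_(i+1) − y_i)/h_i = 9, -7:
  1·σ_0 + 4·σ_1 + 1·σ_2 = 6(Δ_1 - Δ_0) = -96
Natural end conditions: σ_0 = σ_2 = 0.
Solving: σ_0 = 0, σ_1 = -24, σ_2 = 0.
On [0, 1], p(t) = -3 + 13·t + 0·t² - 4·t³.
With t = 1/3: p(1/3) = 32/27.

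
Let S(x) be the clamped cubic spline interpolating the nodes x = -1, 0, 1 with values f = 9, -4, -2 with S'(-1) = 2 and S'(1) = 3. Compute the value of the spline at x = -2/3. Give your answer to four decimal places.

6.6296

Write M_i for S''(x_i). With h_i = 1, 1 and divided differences Δ_i = -13, 2, the continuity of S' gives the tridiagonal system
  1·M_0 + 4·M_1 + 1·M_2 = 6(Δ_1 - Δ_0) = 90
Clamped end conditions give two more equations: 2h_0·M_0 + h_0·M_1 = 6(Δ_0 - S'(-1)) = -90 and h_1·M_1 + 2h_1·M_2 = 6(S'(1) - Δ_1) = 6.
Solving the tridiagonal system: M_0 = -67, M_1 = 44, M_2 = -19.
On [-1, 0], S(x) = 9 + 2·(x + 1) - 67/2·(x + 1)² + 37/2·(x + 1)³.
With (x + 1) = 1/3: S(-2/3) = 179/27.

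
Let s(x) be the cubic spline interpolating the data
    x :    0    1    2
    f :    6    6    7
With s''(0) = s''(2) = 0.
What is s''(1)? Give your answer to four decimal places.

1.5000

With M_i denoting the second derivative at x_i, h_i = 1, 1, and Δ_i = (y_(i+1) − y_i)/h_i = 0, 1:
  1·M_0 + 4·M_1 + 1·M_2 = 6(Δ_1 - Δ_0) = 6
Natural end conditions: M_0 = M_2 = 0.
Hence M_0 = 0, M_1 = 3/2, M_2 = 0.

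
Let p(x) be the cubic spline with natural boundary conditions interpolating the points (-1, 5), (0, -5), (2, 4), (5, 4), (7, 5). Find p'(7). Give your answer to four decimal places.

With M_i denoting the second derivative at x_i, h_i = 1, 2, 3, 2, and Δ_i = (y_(i+1) − y_i)/h_i = -10, 9/2, 0, 1/2:
  1·M_0 + 6·M_1 + 2·M_2 = 6(Δ_1 - Δ_0) = 87
  2·M_1 + 10·M_2 + 3·M_3 = 6(Δ_2 - Δ_1) = -27
  3·M_2 + 10·M_3 + 2·M_4 = 6(Δ_3 - Δ_2) = 3
Natural end conditions: M_0 = M_4 = 0.
Hence M_0 = 0, M_1 = 8475/506, M_2 = -1707/253, M_3 = 588/253, M_4 = 0.
On [5, 7], p'(x) = b_3 + 2c_3·(x - 5) + 3d_3·(x - 5)² with b_3 = Δ_3 - h_3(2M_3 + M_4)/6 = -531/506, c_3 = M_3/2 = 294/253, d_3 = (M_4 - M_3)/(6h_3) = -49/253. So p'(7) = 645/506.

1.2747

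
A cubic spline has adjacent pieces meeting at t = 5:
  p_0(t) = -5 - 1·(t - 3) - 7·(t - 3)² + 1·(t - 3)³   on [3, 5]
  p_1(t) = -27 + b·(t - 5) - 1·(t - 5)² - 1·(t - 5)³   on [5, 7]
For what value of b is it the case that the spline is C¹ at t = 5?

p_0'(t) = -1 - 14·(t - 3) + 3·(t - 3)², so p_0'(5) = -17. On the right, p_1'(5) = b, so b = -17.

-17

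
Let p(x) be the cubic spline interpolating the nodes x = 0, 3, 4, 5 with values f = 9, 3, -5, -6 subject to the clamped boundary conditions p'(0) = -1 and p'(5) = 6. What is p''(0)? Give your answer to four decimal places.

Write σ_i for p''(x_i). With h_i = 3, 1, 1 and divided differences Δ_i = -2, -8, -1, the continuity of p' gives the tridiagonal system
  3·σ_0 + 8·σ_1 + 1·σ_2 = 6(Δ_1 - Δ_0) = -36
  1·σ_1 + 4·σ_2 + 1·σ_3 = 6(Δ_2 - Δ_1) = 42
Clamped end conditions give two more equations: 2h_0·σ_0 + h_0·σ_1 = 6(Δ_0 - p'(0)) = -6 and h_2·σ_2 + 2h_2·σ_3 = 6(p'(5) - Δ_2) = 42.
Hence σ_0 = 62/29, σ_1 = -182/29, σ_2 = 226/29, σ_3 = 496/29.

2.1379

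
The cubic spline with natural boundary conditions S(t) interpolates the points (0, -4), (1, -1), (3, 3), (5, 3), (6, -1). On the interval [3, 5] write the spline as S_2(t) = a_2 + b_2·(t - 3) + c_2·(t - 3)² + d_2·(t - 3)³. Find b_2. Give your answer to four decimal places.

Write m_i for S''(x_i). With h_i = 1, 2, 2, 1 and divided differences Δ_i = 3, 2, 0, -4, the continuity of S' gives the tridiagonal system
  1·m_0 + 6·m_1 + 2·m_2 = 6(Δ_1 - Δ_0) = -6
  2·m_1 + 8·m_2 + 2·m_3 = 6(Δ_2 - Δ_1) = -12
  2·m_2 + 6·m_3 + 1·m_4 = 6(Δ_3 - Δ_2) = -24
Natural end conditions: m_0 = m_4 = 0.
Solving: m_0 = 0, m_1 = -9/10, m_2 = -3/10, m_3 = -39/10, m_4 = 0.
On [3, 5], with S_2(t) = a_2 + b_2·(t - 3) + c_2·(t - 3)² + d_2·(t - 3)³: c_2 = m_2/2 = -3/20, d_2 = (m_3 - m_2)/(6h_2) = -3/10, b_2 = Δ_2 - h_2(2m_2 + m_3)/6 = 3/2.

1.5000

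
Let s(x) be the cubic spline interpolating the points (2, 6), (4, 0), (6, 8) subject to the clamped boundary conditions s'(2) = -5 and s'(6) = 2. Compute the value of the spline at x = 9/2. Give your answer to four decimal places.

Put m_i = s'' at the i-th knot. Here h = (2, 2) and Δ = (-3, 4), so the interior equations h_(i-1)·m_(i-1) + 2(h_(i-1)+h_i)·m_i + h_i·m_(i+1) = 6(Δ_i − Δ_(i-1)) read
  2·m_0 + 8·m_1 + 2·m_2 = 6(Δ_1 - Δ_0) = 42
Clamped end conditions give two more equations: 2h_0·m_0 + h_0·m_1 = 6(Δ_0 - s'(2)) = 12 and h_1·m_1 + 2h_1·m_2 = 6(s'(6) - Δ_1) = -12.
Hence m_0 = -1/2, m_1 = 7, m_2 = -13/2.
On [4, 6], s(x) = 0 + 3/2·(x - 4) + 7/2·(x - 4)² - 9/8·(x - 4)³.
With (x - 4) = 1/2: s(9/2) = 95/64.

1.4844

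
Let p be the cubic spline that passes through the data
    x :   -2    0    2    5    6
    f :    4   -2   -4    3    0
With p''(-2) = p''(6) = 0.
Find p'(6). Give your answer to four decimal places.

-3.8831

Write σ_i for p''(x_i). With h_i = 2, 2, 3, 1 and divided differences Δ_i = -3, -1, 7/3, -3, the continuity of p' gives the tridiagonal system
  2·σ_0 + 8·σ_1 + 2·σ_2 = 6(Δ_1 - Δ_0) = 12
  2·σ_1 + 10·σ_2 + 3·σ_3 = 6(Δ_2 - Δ_1) = 20
  3·σ_2 + 8·σ_3 + 1·σ_4 = 6(Δ_3 - Δ_2) = -32
Natural end conditions: σ_0 = σ_4 = 0.
Solving: σ_0 = 0, σ_1 = 85/134, σ_2 = 232/67, σ_3 = -355/67, σ_4 = 0.
On [5, 6], p'(x) = b_3 + 2c_3·(x - 5) + 3d_3·(x - 5)² with b_3 = Δ_3 - h_3(2σ_3 + σ_4)/6 = -248/201, c_3 = σ_3/2 = -355/134, d_3 = (σ_4 - σ_3)/(6h_3) = 355/402. So p'(6) = -1561/402.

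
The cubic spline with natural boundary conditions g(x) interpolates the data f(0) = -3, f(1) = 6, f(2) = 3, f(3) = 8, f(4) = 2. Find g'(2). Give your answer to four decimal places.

0.8750

With σ_i denoting the second derivative at x_i, h_i = 1, 1, 1, 1, and Δ_i = (y_(i+1) − y_i)/h_i = 9, -3, 5, -6:
  1·σ_0 + 4·σ_1 + 1·σ_2 = 6(Δ_1 - Δ_0) = -72
  1·σ_1 + 4·σ_2 + 1·σ_3 = 6(Δ_2 - Δ_1) = 48
  1·σ_2 + 4·σ_3 + 1·σ_4 = 6(Δ_3 - Δ_2) = -66
Natural end conditions: σ_0 = σ_4 = 0.
Hence σ_0 = 0, σ_1 = -669/28, σ_2 = 165/7, σ_3 = -627/28, σ_4 = 0.
On [2, 3], g'(x) = b_2 + 2c_2·(x - 2) + 3d_2·(x - 2)² with b_2 = Δ_2 - h_2(2σ_2 + σ_3)/6 = 7/8, c_2 = σ_2/2 = 165/14, d_2 = (σ_3 - σ_2)/(6h_2) = -429/56. So g'(2) = 7/8.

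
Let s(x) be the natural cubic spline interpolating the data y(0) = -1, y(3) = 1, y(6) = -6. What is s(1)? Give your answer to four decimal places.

Write M_i for s''(x_i). With h_i = 3, 3 and divided differences Δ_i = 2/3, -7/3, the continuity of s' gives the tridiagonal system
  3·M_0 + 12·M_1 + 3·M_2 = 6(Δ_1 - Δ_0) = -18
Natural end conditions: M_0 = M_2 = 0.
Forward elimination and back-substitution give M_0 = 0, M_1 = -3/2, M_2 = 0.
On [0, 3], s(x) = -1 + 17/12·x + 0·x² - 1/12·x³.
With x = 1: s(1) = 1/3.

0.3333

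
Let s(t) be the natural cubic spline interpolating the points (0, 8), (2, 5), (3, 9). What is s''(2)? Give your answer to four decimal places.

5.5000

Put M_i = s'' at the i-th knot. Here h = (2, 1) and Δ = (-3/2, 4), so the interior equations h_(i-1)·M_(i-1) + 2(h_(i-1)+h_i)·M_i + h_i·M_(i+1) = 6(Δ_i − Δ_(i-1)) read
  2·M_0 + 6·M_1 + 1·M_2 = 6(Δ_1 - Δ_0) = 33
Natural end conditions: M_0 = M_2 = 0.
Hence M_0 = 0, M_1 = 11/2, M_2 = 0.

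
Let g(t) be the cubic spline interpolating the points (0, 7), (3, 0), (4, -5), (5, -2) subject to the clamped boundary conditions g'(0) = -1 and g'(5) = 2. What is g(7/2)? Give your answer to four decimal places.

Put M_i = g'' at the i-th knot. Here h = (3, 1, 1) and Δ = (-7/3, -5, 3), so the interior equations h_(i-1)·M_(i-1) + 2(h_(i-1)+h_i)·M_i + h_i·M_(i+1) = 6(Δ_i − Δ_(i-1)) read
  3·M_0 + 8·M_1 + 1·M_2 = 6(Δ_1 - Δ_0) = -16
  1·M_1 + 4·M_2 + 1·M_3 = 6(Δ_2 - Δ_1) = 48
Clamped end conditions give two more equations: 2h_0·M_0 + h_0·M_1 = 6(Δ_0 - g'(0)) = -8 and h_2·M_2 + 2h_2·M_3 = 6(g'(5) - Δ_2) = -6.
Hence M_0 = 70/87, M_1 = -124/29, M_2 = 458/29, M_3 = -316/29.
On [3, 4], g(t) = 0 - 180/29·(t - 3) - 62/29·(t - 3)² + 97/29·(t - 3)³.
With (t - 3) = 1/2: g(7/2) = -747/232.

-3.2198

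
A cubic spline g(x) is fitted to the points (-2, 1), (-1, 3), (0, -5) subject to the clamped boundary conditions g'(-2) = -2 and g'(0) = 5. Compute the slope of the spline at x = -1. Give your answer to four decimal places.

With M_i denoting the second derivative at x_i, h_i = 1, 1, and Δ_i = (y_(i+1) − y_i)/h_i = 2, -8:
  1·M_0 + 4·M_1 + 1·M_2 = 6(Δ_1 - Δ_0) = -60
Clamped end conditions give two more equations: 2h_0·M_0 + h_0·M_1 = 6(Δ_0 - g'(-2)) = 24 and h_1·M_1 + 2h_1·M_2 = 6(g'(0) - Δ_1) = 78.
Forward elimination and back-substitution give M_0 = 61/2, M_1 = -37, M_2 = 115/2.
On [-1, 0], g'(x) = b_1 + 2c_1·(x + 1) + 3d_1·(x + 1)² with b_1 = Δ_1 - h_1(2M_1 + M_2)/6 = -21/4, c_1 = M_1/2 = -37/2, d_1 = (M_2 - M_1)/(6h_1) = 63/4. So g'(-1) = -21/4.

-5.2500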